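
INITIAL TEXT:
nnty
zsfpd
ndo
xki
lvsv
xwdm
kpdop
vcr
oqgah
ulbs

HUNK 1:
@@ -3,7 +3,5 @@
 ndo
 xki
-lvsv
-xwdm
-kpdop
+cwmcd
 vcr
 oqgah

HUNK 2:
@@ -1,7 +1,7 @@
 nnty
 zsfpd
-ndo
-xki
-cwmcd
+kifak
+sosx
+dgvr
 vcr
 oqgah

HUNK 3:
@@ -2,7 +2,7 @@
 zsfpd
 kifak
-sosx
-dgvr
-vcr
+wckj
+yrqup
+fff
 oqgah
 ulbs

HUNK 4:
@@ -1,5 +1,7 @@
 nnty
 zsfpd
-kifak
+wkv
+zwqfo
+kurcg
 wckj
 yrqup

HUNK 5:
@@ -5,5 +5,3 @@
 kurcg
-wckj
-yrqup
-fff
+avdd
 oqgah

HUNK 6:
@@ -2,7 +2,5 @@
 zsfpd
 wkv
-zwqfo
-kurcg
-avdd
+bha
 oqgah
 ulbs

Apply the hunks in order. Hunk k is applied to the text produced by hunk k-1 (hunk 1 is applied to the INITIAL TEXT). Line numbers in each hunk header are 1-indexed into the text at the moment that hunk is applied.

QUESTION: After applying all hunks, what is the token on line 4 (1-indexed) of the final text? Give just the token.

Answer: bha

Derivation:
Hunk 1: at line 3 remove [lvsv,xwdm,kpdop] add [cwmcd] -> 8 lines: nnty zsfpd ndo xki cwmcd vcr oqgah ulbs
Hunk 2: at line 1 remove [ndo,xki,cwmcd] add [kifak,sosx,dgvr] -> 8 lines: nnty zsfpd kifak sosx dgvr vcr oqgah ulbs
Hunk 3: at line 2 remove [sosx,dgvr,vcr] add [wckj,yrqup,fff] -> 8 lines: nnty zsfpd kifak wckj yrqup fff oqgah ulbs
Hunk 4: at line 1 remove [kifak] add [wkv,zwqfo,kurcg] -> 10 lines: nnty zsfpd wkv zwqfo kurcg wckj yrqup fff oqgah ulbs
Hunk 5: at line 5 remove [wckj,yrqup,fff] add [avdd] -> 8 lines: nnty zsfpd wkv zwqfo kurcg avdd oqgah ulbs
Hunk 6: at line 2 remove [zwqfo,kurcg,avdd] add [bha] -> 6 lines: nnty zsfpd wkv bha oqgah ulbs
Final line 4: bha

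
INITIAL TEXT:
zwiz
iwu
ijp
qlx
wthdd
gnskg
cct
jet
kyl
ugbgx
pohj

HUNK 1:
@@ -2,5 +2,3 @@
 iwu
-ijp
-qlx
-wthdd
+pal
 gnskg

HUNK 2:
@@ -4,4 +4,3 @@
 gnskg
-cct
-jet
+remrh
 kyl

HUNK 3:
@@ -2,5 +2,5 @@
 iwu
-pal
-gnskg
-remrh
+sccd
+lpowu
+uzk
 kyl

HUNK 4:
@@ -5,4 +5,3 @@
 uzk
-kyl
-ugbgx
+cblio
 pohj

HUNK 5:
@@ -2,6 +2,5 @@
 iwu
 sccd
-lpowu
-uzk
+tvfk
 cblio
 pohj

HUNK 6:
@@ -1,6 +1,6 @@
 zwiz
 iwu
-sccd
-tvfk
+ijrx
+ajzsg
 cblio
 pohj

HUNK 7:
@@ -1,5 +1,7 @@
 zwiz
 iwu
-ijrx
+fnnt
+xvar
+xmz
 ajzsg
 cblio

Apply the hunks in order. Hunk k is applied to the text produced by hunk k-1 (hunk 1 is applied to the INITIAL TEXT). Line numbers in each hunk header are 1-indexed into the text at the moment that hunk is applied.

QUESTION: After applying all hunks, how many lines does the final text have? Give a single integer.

Hunk 1: at line 2 remove [ijp,qlx,wthdd] add [pal] -> 9 lines: zwiz iwu pal gnskg cct jet kyl ugbgx pohj
Hunk 2: at line 4 remove [cct,jet] add [remrh] -> 8 lines: zwiz iwu pal gnskg remrh kyl ugbgx pohj
Hunk 3: at line 2 remove [pal,gnskg,remrh] add [sccd,lpowu,uzk] -> 8 lines: zwiz iwu sccd lpowu uzk kyl ugbgx pohj
Hunk 4: at line 5 remove [kyl,ugbgx] add [cblio] -> 7 lines: zwiz iwu sccd lpowu uzk cblio pohj
Hunk 5: at line 2 remove [lpowu,uzk] add [tvfk] -> 6 lines: zwiz iwu sccd tvfk cblio pohj
Hunk 6: at line 1 remove [sccd,tvfk] add [ijrx,ajzsg] -> 6 lines: zwiz iwu ijrx ajzsg cblio pohj
Hunk 7: at line 1 remove [ijrx] add [fnnt,xvar,xmz] -> 8 lines: zwiz iwu fnnt xvar xmz ajzsg cblio pohj
Final line count: 8

Answer: 8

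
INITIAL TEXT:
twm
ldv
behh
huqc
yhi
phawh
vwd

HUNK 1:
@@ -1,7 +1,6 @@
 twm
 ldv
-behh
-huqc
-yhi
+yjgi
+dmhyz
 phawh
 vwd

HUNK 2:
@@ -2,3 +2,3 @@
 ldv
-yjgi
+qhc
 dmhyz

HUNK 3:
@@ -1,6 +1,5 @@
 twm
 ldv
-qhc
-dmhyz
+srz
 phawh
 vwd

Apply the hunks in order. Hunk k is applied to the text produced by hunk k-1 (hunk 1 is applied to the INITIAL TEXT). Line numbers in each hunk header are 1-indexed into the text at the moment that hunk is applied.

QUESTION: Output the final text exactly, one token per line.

Hunk 1: at line 1 remove [behh,huqc,yhi] add [yjgi,dmhyz] -> 6 lines: twm ldv yjgi dmhyz phawh vwd
Hunk 2: at line 2 remove [yjgi] add [qhc] -> 6 lines: twm ldv qhc dmhyz phawh vwd
Hunk 3: at line 1 remove [qhc,dmhyz] add [srz] -> 5 lines: twm ldv srz phawh vwd

Answer: twm
ldv
srz
phawh
vwd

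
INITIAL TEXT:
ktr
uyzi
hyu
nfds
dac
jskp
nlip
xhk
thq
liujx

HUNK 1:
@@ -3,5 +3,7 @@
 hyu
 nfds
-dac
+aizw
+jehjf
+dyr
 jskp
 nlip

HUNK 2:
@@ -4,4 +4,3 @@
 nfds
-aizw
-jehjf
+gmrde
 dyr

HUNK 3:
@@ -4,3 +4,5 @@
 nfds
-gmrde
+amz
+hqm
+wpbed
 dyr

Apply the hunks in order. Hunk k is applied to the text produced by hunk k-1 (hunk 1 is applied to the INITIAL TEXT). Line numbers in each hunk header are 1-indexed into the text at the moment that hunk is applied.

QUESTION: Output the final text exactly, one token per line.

Hunk 1: at line 3 remove [dac] add [aizw,jehjf,dyr] -> 12 lines: ktr uyzi hyu nfds aizw jehjf dyr jskp nlip xhk thq liujx
Hunk 2: at line 4 remove [aizw,jehjf] add [gmrde] -> 11 lines: ktr uyzi hyu nfds gmrde dyr jskp nlip xhk thq liujx
Hunk 3: at line 4 remove [gmrde] add [amz,hqm,wpbed] -> 13 lines: ktr uyzi hyu nfds amz hqm wpbed dyr jskp nlip xhk thq liujx

Answer: ktr
uyzi
hyu
nfds
amz
hqm
wpbed
dyr
jskp
nlip
xhk
thq
liujx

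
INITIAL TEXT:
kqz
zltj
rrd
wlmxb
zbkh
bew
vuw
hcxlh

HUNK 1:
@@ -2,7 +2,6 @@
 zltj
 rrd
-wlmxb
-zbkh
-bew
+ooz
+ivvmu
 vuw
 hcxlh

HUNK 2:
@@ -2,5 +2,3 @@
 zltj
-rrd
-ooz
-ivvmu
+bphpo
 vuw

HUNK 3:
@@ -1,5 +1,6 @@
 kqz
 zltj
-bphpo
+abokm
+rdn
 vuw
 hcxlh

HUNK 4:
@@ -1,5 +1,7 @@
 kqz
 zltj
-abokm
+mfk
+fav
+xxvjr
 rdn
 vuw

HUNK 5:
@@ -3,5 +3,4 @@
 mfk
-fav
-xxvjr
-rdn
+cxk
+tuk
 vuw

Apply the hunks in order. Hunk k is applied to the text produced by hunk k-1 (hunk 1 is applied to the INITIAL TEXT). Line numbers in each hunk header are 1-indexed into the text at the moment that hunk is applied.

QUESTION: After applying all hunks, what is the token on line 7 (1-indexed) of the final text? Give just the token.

Hunk 1: at line 2 remove [wlmxb,zbkh,bew] add [ooz,ivvmu] -> 7 lines: kqz zltj rrd ooz ivvmu vuw hcxlh
Hunk 2: at line 2 remove [rrd,ooz,ivvmu] add [bphpo] -> 5 lines: kqz zltj bphpo vuw hcxlh
Hunk 3: at line 1 remove [bphpo] add [abokm,rdn] -> 6 lines: kqz zltj abokm rdn vuw hcxlh
Hunk 4: at line 1 remove [abokm] add [mfk,fav,xxvjr] -> 8 lines: kqz zltj mfk fav xxvjr rdn vuw hcxlh
Hunk 5: at line 3 remove [fav,xxvjr,rdn] add [cxk,tuk] -> 7 lines: kqz zltj mfk cxk tuk vuw hcxlh
Final line 7: hcxlh

Answer: hcxlh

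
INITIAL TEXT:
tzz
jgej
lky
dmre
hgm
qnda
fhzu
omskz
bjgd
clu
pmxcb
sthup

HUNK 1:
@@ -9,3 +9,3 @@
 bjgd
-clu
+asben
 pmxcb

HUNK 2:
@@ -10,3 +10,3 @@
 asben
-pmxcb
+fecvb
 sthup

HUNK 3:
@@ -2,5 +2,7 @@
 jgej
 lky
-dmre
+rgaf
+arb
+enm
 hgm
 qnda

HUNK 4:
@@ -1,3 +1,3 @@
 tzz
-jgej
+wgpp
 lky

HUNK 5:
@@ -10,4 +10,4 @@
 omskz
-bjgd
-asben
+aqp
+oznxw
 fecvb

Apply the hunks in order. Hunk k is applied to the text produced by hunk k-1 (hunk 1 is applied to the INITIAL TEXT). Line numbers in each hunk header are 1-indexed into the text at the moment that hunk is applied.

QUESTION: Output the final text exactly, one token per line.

Hunk 1: at line 9 remove [clu] add [asben] -> 12 lines: tzz jgej lky dmre hgm qnda fhzu omskz bjgd asben pmxcb sthup
Hunk 2: at line 10 remove [pmxcb] add [fecvb] -> 12 lines: tzz jgej lky dmre hgm qnda fhzu omskz bjgd asben fecvb sthup
Hunk 3: at line 2 remove [dmre] add [rgaf,arb,enm] -> 14 lines: tzz jgej lky rgaf arb enm hgm qnda fhzu omskz bjgd asben fecvb sthup
Hunk 4: at line 1 remove [jgej] add [wgpp] -> 14 lines: tzz wgpp lky rgaf arb enm hgm qnda fhzu omskz bjgd asben fecvb sthup
Hunk 5: at line 10 remove [bjgd,asben] add [aqp,oznxw] -> 14 lines: tzz wgpp lky rgaf arb enm hgm qnda fhzu omskz aqp oznxw fecvb sthup

Answer: tzz
wgpp
lky
rgaf
arb
enm
hgm
qnda
fhzu
omskz
aqp
oznxw
fecvb
sthup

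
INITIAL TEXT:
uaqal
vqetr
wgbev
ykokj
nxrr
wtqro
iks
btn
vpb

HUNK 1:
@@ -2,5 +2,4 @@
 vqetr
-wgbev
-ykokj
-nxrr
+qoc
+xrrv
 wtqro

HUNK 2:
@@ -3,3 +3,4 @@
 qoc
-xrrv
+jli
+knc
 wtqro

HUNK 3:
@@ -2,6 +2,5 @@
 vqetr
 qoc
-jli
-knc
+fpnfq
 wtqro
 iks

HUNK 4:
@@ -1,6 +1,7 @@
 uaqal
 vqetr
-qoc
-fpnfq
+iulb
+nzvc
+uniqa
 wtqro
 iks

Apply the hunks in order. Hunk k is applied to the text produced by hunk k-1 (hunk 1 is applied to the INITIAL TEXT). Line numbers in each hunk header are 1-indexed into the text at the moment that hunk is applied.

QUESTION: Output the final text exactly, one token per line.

Hunk 1: at line 2 remove [wgbev,ykokj,nxrr] add [qoc,xrrv] -> 8 lines: uaqal vqetr qoc xrrv wtqro iks btn vpb
Hunk 2: at line 3 remove [xrrv] add [jli,knc] -> 9 lines: uaqal vqetr qoc jli knc wtqro iks btn vpb
Hunk 3: at line 2 remove [jli,knc] add [fpnfq] -> 8 lines: uaqal vqetr qoc fpnfq wtqro iks btn vpb
Hunk 4: at line 1 remove [qoc,fpnfq] add [iulb,nzvc,uniqa] -> 9 lines: uaqal vqetr iulb nzvc uniqa wtqro iks btn vpb

Answer: uaqal
vqetr
iulb
nzvc
uniqa
wtqro
iks
btn
vpb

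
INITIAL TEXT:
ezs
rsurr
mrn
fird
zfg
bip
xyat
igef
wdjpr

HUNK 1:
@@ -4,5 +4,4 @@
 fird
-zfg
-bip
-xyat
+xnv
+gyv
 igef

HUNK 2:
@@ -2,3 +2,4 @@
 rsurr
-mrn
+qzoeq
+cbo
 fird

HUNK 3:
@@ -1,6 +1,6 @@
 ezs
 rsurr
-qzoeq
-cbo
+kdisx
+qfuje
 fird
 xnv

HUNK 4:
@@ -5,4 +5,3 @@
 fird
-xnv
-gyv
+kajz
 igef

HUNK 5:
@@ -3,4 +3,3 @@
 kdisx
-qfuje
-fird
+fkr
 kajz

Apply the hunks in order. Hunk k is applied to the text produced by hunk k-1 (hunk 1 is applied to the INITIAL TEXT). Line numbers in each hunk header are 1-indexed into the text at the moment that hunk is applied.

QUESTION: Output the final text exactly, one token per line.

Hunk 1: at line 4 remove [zfg,bip,xyat] add [xnv,gyv] -> 8 lines: ezs rsurr mrn fird xnv gyv igef wdjpr
Hunk 2: at line 2 remove [mrn] add [qzoeq,cbo] -> 9 lines: ezs rsurr qzoeq cbo fird xnv gyv igef wdjpr
Hunk 3: at line 1 remove [qzoeq,cbo] add [kdisx,qfuje] -> 9 lines: ezs rsurr kdisx qfuje fird xnv gyv igef wdjpr
Hunk 4: at line 5 remove [xnv,gyv] add [kajz] -> 8 lines: ezs rsurr kdisx qfuje fird kajz igef wdjpr
Hunk 5: at line 3 remove [qfuje,fird] add [fkr] -> 7 lines: ezs rsurr kdisx fkr kajz igef wdjpr

Answer: ezs
rsurr
kdisx
fkr
kajz
igef
wdjpr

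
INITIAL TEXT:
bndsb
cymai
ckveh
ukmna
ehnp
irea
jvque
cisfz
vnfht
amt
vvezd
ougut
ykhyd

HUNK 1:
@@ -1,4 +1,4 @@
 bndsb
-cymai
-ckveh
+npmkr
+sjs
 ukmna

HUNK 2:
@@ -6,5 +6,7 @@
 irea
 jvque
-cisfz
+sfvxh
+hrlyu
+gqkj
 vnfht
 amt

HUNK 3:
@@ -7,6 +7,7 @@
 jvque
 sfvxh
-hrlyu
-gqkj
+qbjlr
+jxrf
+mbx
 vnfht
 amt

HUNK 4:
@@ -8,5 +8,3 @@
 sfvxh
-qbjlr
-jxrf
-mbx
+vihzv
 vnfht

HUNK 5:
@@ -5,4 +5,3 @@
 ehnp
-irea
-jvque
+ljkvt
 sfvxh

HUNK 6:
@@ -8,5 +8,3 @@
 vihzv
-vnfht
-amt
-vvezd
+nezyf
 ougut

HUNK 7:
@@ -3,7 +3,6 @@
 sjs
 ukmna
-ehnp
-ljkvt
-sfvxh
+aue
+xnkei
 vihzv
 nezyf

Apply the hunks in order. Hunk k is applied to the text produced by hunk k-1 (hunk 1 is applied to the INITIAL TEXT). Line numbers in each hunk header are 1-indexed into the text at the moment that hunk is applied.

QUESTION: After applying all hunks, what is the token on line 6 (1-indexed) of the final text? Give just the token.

Answer: xnkei

Derivation:
Hunk 1: at line 1 remove [cymai,ckveh] add [npmkr,sjs] -> 13 lines: bndsb npmkr sjs ukmna ehnp irea jvque cisfz vnfht amt vvezd ougut ykhyd
Hunk 2: at line 6 remove [cisfz] add [sfvxh,hrlyu,gqkj] -> 15 lines: bndsb npmkr sjs ukmna ehnp irea jvque sfvxh hrlyu gqkj vnfht amt vvezd ougut ykhyd
Hunk 3: at line 7 remove [hrlyu,gqkj] add [qbjlr,jxrf,mbx] -> 16 lines: bndsb npmkr sjs ukmna ehnp irea jvque sfvxh qbjlr jxrf mbx vnfht amt vvezd ougut ykhyd
Hunk 4: at line 8 remove [qbjlr,jxrf,mbx] add [vihzv] -> 14 lines: bndsb npmkr sjs ukmna ehnp irea jvque sfvxh vihzv vnfht amt vvezd ougut ykhyd
Hunk 5: at line 5 remove [irea,jvque] add [ljkvt] -> 13 lines: bndsb npmkr sjs ukmna ehnp ljkvt sfvxh vihzv vnfht amt vvezd ougut ykhyd
Hunk 6: at line 8 remove [vnfht,amt,vvezd] add [nezyf] -> 11 lines: bndsb npmkr sjs ukmna ehnp ljkvt sfvxh vihzv nezyf ougut ykhyd
Hunk 7: at line 3 remove [ehnp,ljkvt,sfvxh] add [aue,xnkei] -> 10 lines: bndsb npmkr sjs ukmna aue xnkei vihzv nezyf ougut ykhyd
Final line 6: xnkei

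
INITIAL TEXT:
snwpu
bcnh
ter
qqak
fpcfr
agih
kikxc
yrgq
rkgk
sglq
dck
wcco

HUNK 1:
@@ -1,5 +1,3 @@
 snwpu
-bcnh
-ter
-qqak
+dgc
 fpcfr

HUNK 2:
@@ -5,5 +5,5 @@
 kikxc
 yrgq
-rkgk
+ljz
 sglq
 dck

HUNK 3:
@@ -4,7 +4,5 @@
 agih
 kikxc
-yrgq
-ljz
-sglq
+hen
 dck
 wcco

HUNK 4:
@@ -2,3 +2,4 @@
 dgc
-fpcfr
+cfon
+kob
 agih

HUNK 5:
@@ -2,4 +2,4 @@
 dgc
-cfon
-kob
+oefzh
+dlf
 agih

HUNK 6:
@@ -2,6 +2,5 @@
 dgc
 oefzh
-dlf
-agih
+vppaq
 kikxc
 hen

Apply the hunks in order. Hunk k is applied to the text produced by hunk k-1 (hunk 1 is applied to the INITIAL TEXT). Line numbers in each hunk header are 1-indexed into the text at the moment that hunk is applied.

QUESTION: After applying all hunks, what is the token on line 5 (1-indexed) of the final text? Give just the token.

Answer: kikxc

Derivation:
Hunk 1: at line 1 remove [bcnh,ter,qqak] add [dgc] -> 10 lines: snwpu dgc fpcfr agih kikxc yrgq rkgk sglq dck wcco
Hunk 2: at line 5 remove [rkgk] add [ljz] -> 10 lines: snwpu dgc fpcfr agih kikxc yrgq ljz sglq dck wcco
Hunk 3: at line 4 remove [yrgq,ljz,sglq] add [hen] -> 8 lines: snwpu dgc fpcfr agih kikxc hen dck wcco
Hunk 4: at line 2 remove [fpcfr] add [cfon,kob] -> 9 lines: snwpu dgc cfon kob agih kikxc hen dck wcco
Hunk 5: at line 2 remove [cfon,kob] add [oefzh,dlf] -> 9 lines: snwpu dgc oefzh dlf agih kikxc hen dck wcco
Hunk 6: at line 2 remove [dlf,agih] add [vppaq] -> 8 lines: snwpu dgc oefzh vppaq kikxc hen dck wcco
Final line 5: kikxc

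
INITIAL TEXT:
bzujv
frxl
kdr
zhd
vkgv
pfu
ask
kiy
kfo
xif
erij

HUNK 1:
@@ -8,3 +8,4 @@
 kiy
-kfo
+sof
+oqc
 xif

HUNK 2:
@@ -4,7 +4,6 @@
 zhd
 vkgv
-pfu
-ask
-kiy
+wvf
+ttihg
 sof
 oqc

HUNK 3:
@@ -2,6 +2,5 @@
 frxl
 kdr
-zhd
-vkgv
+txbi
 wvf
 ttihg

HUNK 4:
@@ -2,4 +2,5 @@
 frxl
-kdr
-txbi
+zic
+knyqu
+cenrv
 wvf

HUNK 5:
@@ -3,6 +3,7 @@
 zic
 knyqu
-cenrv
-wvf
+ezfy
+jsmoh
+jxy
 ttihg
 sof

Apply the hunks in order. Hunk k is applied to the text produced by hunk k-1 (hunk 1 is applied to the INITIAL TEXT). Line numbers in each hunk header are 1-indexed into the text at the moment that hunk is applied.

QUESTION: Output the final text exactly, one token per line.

Hunk 1: at line 8 remove [kfo] add [sof,oqc] -> 12 lines: bzujv frxl kdr zhd vkgv pfu ask kiy sof oqc xif erij
Hunk 2: at line 4 remove [pfu,ask,kiy] add [wvf,ttihg] -> 11 lines: bzujv frxl kdr zhd vkgv wvf ttihg sof oqc xif erij
Hunk 3: at line 2 remove [zhd,vkgv] add [txbi] -> 10 lines: bzujv frxl kdr txbi wvf ttihg sof oqc xif erij
Hunk 4: at line 2 remove [kdr,txbi] add [zic,knyqu,cenrv] -> 11 lines: bzujv frxl zic knyqu cenrv wvf ttihg sof oqc xif erij
Hunk 5: at line 3 remove [cenrv,wvf] add [ezfy,jsmoh,jxy] -> 12 lines: bzujv frxl zic knyqu ezfy jsmoh jxy ttihg sof oqc xif erij

Answer: bzujv
frxl
zic
knyqu
ezfy
jsmoh
jxy
ttihg
sof
oqc
xif
erij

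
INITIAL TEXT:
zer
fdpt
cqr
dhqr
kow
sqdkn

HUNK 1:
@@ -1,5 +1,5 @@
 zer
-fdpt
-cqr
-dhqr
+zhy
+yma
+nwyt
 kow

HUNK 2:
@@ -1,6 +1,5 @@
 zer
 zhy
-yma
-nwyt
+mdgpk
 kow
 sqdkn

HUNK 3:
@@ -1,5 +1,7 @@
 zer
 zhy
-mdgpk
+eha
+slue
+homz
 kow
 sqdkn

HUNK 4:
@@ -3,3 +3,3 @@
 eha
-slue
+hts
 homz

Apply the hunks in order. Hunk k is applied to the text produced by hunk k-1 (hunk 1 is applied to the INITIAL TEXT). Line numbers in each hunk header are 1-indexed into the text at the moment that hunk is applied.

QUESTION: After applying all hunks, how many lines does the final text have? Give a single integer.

Hunk 1: at line 1 remove [fdpt,cqr,dhqr] add [zhy,yma,nwyt] -> 6 lines: zer zhy yma nwyt kow sqdkn
Hunk 2: at line 1 remove [yma,nwyt] add [mdgpk] -> 5 lines: zer zhy mdgpk kow sqdkn
Hunk 3: at line 1 remove [mdgpk] add [eha,slue,homz] -> 7 lines: zer zhy eha slue homz kow sqdkn
Hunk 4: at line 3 remove [slue] add [hts] -> 7 lines: zer zhy eha hts homz kow sqdkn
Final line count: 7

Answer: 7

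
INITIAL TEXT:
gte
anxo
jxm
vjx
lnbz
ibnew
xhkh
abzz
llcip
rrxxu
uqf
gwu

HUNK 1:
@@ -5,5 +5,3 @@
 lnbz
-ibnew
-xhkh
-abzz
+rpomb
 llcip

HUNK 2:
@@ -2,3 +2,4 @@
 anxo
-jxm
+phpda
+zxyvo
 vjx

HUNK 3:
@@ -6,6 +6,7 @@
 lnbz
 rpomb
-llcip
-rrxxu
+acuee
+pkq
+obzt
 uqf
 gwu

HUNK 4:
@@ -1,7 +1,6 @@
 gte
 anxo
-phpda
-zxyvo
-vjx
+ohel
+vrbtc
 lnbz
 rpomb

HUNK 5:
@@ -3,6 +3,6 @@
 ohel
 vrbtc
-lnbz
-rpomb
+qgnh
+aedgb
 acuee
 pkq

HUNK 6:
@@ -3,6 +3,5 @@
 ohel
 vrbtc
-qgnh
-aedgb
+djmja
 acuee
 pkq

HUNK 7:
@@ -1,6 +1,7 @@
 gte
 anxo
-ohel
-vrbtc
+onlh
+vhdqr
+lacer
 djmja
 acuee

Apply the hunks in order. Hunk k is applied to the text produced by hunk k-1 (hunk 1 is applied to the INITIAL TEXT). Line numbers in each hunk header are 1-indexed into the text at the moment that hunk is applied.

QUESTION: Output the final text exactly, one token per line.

Hunk 1: at line 5 remove [ibnew,xhkh,abzz] add [rpomb] -> 10 lines: gte anxo jxm vjx lnbz rpomb llcip rrxxu uqf gwu
Hunk 2: at line 2 remove [jxm] add [phpda,zxyvo] -> 11 lines: gte anxo phpda zxyvo vjx lnbz rpomb llcip rrxxu uqf gwu
Hunk 3: at line 6 remove [llcip,rrxxu] add [acuee,pkq,obzt] -> 12 lines: gte anxo phpda zxyvo vjx lnbz rpomb acuee pkq obzt uqf gwu
Hunk 4: at line 1 remove [phpda,zxyvo,vjx] add [ohel,vrbtc] -> 11 lines: gte anxo ohel vrbtc lnbz rpomb acuee pkq obzt uqf gwu
Hunk 5: at line 3 remove [lnbz,rpomb] add [qgnh,aedgb] -> 11 lines: gte anxo ohel vrbtc qgnh aedgb acuee pkq obzt uqf gwu
Hunk 6: at line 3 remove [qgnh,aedgb] add [djmja] -> 10 lines: gte anxo ohel vrbtc djmja acuee pkq obzt uqf gwu
Hunk 7: at line 1 remove [ohel,vrbtc] add [onlh,vhdqr,lacer] -> 11 lines: gte anxo onlh vhdqr lacer djmja acuee pkq obzt uqf gwu

Answer: gte
anxo
onlh
vhdqr
lacer
djmja
acuee
pkq
obzt
uqf
gwu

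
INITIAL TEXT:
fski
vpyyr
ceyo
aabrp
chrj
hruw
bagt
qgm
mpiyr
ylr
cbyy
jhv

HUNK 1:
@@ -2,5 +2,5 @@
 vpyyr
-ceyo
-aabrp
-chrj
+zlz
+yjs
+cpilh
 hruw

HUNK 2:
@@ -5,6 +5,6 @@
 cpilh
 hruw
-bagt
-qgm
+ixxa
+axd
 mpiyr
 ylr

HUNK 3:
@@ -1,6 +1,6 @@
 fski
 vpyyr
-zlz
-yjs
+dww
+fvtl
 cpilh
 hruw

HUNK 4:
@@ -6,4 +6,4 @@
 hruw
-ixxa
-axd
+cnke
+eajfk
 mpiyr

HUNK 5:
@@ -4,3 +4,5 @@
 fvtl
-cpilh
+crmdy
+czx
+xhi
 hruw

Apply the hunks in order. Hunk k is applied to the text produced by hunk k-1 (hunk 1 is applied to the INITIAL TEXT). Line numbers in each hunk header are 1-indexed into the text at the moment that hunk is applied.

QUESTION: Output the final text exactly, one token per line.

Hunk 1: at line 2 remove [ceyo,aabrp,chrj] add [zlz,yjs,cpilh] -> 12 lines: fski vpyyr zlz yjs cpilh hruw bagt qgm mpiyr ylr cbyy jhv
Hunk 2: at line 5 remove [bagt,qgm] add [ixxa,axd] -> 12 lines: fski vpyyr zlz yjs cpilh hruw ixxa axd mpiyr ylr cbyy jhv
Hunk 3: at line 1 remove [zlz,yjs] add [dww,fvtl] -> 12 lines: fski vpyyr dww fvtl cpilh hruw ixxa axd mpiyr ylr cbyy jhv
Hunk 4: at line 6 remove [ixxa,axd] add [cnke,eajfk] -> 12 lines: fski vpyyr dww fvtl cpilh hruw cnke eajfk mpiyr ylr cbyy jhv
Hunk 5: at line 4 remove [cpilh] add [crmdy,czx,xhi] -> 14 lines: fski vpyyr dww fvtl crmdy czx xhi hruw cnke eajfk mpiyr ylr cbyy jhv

Answer: fski
vpyyr
dww
fvtl
crmdy
czx
xhi
hruw
cnke
eajfk
mpiyr
ylr
cbyy
jhv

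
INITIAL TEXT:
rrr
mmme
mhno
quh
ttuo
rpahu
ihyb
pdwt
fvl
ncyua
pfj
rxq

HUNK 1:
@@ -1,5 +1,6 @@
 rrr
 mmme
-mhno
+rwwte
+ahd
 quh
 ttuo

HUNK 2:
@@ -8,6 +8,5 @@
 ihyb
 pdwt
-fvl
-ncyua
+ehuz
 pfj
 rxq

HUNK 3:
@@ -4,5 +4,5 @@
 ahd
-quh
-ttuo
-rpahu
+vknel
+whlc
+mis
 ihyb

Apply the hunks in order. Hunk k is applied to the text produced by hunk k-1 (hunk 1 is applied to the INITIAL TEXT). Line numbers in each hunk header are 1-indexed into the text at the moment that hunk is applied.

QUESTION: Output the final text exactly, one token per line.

Hunk 1: at line 1 remove [mhno] add [rwwte,ahd] -> 13 lines: rrr mmme rwwte ahd quh ttuo rpahu ihyb pdwt fvl ncyua pfj rxq
Hunk 2: at line 8 remove [fvl,ncyua] add [ehuz] -> 12 lines: rrr mmme rwwte ahd quh ttuo rpahu ihyb pdwt ehuz pfj rxq
Hunk 3: at line 4 remove [quh,ttuo,rpahu] add [vknel,whlc,mis] -> 12 lines: rrr mmme rwwte ahd vknel whlc mis ihyb pdwt ehuz pfj rxq

Answer: rrr
mmme
rwwte
ahd
vknel
whlc
mis
ihyb
pdwt
ehuz
pfj
rxq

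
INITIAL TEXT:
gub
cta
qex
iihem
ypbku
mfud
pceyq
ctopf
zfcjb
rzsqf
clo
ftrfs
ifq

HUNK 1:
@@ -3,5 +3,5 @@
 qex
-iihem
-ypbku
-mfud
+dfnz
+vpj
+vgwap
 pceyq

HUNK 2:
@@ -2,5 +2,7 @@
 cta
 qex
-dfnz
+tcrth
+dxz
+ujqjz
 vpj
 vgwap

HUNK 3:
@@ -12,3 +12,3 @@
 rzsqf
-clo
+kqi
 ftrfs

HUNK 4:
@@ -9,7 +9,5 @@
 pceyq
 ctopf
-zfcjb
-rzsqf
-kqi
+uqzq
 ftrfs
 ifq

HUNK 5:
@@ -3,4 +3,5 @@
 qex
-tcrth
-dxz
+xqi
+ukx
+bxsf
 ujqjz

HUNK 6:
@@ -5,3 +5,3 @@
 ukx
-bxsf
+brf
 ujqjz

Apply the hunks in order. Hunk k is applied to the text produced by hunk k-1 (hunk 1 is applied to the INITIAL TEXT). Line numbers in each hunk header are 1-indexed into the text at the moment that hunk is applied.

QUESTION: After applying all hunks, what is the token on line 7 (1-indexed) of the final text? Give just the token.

Answer: ujqjz

Derivation:
Hunk 1: at line 3 remove [iihem,ypbku,mfud] add [dfnz,vpj,vgwap] -> 13 lines: gub cta qex dfnz vpj vgwap pceyq ctopf zfcjb rzsqf clo ftrfs ifq
Hunk 2: at line 2 remove [dfnz] add [tcrth,dxz,ujqjz] -> 15 lines: gub cta qex tcrth dxz ujqjz vpj vgwap pceyq ctopf zfcjb rzsqf clo ftrfs ifq
Hunk 3: at line 12 remove [clo] add [kqi] -> 15 lines: gub cta qex tcrth dxz ujqjz vpj vgwap pceyq ctopf zfcjb rzsqf kqi ftrfs ifq
Hunk 4: at line 9 remove [zfcjb,rzsqf,kqi] add [uqzq] -> 13 lines: gub cta qex tcrth dxz ujqjz vpj vgwap pceyq ctopf uqzq ftrfs ifq
Hunk 5: at line 3 remove [tcrth,dxz] add [xqi,ukx,bxsf] -> 14 lines: gub cta qex xqi ukx bxsf ujqjz vpj vgwap pceyq ctopf uqzq ftrfs ifq
Hunk 6: at line 5 remove [bxsf] add [brf] -> 14 lines: gub cta qex xqi ukx brf ujqjz vpj vgwap pceyq ctopf uqzq ftrfs ifq
Final line 7: ujqjz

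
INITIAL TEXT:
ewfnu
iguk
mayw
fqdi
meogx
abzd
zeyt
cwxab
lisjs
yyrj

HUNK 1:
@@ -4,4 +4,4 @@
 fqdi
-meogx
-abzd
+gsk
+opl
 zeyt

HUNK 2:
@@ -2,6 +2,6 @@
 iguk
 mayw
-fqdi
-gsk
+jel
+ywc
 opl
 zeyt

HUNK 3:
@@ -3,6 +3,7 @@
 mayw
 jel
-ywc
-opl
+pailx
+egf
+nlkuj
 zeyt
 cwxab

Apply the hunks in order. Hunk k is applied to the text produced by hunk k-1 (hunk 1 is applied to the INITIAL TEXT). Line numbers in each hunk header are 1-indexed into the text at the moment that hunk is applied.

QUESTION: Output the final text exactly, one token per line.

Answer: ewfnu
iguk
mayw
jel
pailx
egf
nlkuj
zeyt
cwxab
lisjs
yyrj

Derivation:
Hunk 1: at line 4 remove [meogx,abzd] add [gsk,opl] -> 10 lines: ewfnu iguk mayw fqdi gsk opl zeyt cwxab lisjs yyrj
Hunk 2: at line 2 remove [fqdi,gsk] add [jel,ywc] -> 10 lines: ewfnu iguk mayw jel ywc opl zeyt cwxab lisjs yyrj
Hunk 3: at line 3 remove [ywc,opl] add [pailx,egf,nlkuj] -> 11 lines: ewfnu iguk mayw jel pailx egf nlkuj zeyt cwxab lisjs yyrj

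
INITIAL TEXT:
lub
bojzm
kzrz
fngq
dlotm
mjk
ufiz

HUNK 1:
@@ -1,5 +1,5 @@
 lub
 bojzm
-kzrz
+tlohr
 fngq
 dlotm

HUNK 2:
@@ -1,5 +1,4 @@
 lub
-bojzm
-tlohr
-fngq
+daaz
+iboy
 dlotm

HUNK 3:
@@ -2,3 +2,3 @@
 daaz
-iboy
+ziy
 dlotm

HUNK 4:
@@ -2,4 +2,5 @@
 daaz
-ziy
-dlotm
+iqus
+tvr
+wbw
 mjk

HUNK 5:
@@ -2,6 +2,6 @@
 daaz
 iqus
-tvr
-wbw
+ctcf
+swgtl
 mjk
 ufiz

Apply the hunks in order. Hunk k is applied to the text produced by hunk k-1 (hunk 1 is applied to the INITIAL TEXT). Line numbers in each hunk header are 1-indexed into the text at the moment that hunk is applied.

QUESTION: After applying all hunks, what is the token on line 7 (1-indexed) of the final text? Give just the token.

Answer: ufiz

Derivation:
Hunk 1: at line 1 remove [kzrz] add [tlohr] -> 7 lines: lub bojzm tlohr fngq dlotm mjk ufiz
Hunk 2: at line 1 remove [bojzm,tlohr,fngq] add [daaz,iboy] -> 6 lines: lub daaz iboy dlotm mjk ufiz
Hunk 3: at line 2 remove [iboy] add [ziy] -> 6 lines: lub daaz ziy dlotm mjk ufiz
Hunk 4: at line 2 remove [ziy,dlotm] add [iqus,tvr,wbw] -> 7 lines: lub daaz iqus tvr wbw mjk ufiz
Hunk 5: at line 2 remove [tvr,wbw] add [ctcf,swgtl] -> 7 lines: lub daaz iqus ctcf swgtl mjk ufiz
Final line 7: ufiz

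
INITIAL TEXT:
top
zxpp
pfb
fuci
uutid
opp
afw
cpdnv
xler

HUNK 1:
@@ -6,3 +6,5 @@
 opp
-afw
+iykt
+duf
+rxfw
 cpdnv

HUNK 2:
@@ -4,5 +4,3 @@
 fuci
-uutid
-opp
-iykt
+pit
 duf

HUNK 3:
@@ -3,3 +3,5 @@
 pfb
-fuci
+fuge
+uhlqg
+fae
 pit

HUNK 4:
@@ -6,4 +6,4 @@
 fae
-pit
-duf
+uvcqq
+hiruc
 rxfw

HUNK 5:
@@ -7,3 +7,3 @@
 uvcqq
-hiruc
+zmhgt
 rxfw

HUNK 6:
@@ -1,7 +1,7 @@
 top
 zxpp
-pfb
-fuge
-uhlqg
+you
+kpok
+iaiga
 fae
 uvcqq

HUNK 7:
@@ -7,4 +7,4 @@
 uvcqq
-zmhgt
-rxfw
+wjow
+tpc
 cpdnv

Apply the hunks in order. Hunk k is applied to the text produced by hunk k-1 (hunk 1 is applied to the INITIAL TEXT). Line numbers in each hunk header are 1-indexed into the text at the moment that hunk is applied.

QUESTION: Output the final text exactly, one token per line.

Answer: top
zxpp
you
kpok
iaiga
fae
uvcqq
wjow
tpc
cpdnv
xler

Derivation:
Hunk 1: at line 6 remove [afw] add [iykt,duf,rxfw] -> 11 lines: top zxpp pfb fuci uutid opp iykt duf rxfw cpdnv xler
Hunk 2: at line 4 remove [uutid,opp,iykt] add [pit] -> 9 lines: top zxpp pfb fuci pit duf rxfw cpdnv xler
Hunk 3: at line 3 remove [fuci] add [fuge,uhlqg,fae] -> 11 lines: top zxpp pfb fuge uhlqg fae pit duf rxfw cpdnv xler
Hunk 4: at line 6 remove [pit,duf] add [uvcqq,hiruc] -> 11 lines: top zxpp pfb fuge uhlqg fae uvcqq hiruc rxfw cpdnv xler
Hunk 5: at line 7 remove [hiruc] add [zmhgt] -> 11 lines: top zxpp pfb fuge uhlqg fae uvcqq zmhgt rxfw cpdnv xler
Hunk 6: at line 1 remove [pfb,fuge,uhlqg] add [you,kpok,iaiga] -> 11 lines: top zxpp you kpok iaiga fae uvcqq zmhgt rxfw cpdnv xler
Hunk 7: at line 7 remove [zmhgt,rxfw] add [wjow,tpc] -> 11 lines: top zxpp you kpok iaiga fae uvcqq wjow tpc cpdnv xler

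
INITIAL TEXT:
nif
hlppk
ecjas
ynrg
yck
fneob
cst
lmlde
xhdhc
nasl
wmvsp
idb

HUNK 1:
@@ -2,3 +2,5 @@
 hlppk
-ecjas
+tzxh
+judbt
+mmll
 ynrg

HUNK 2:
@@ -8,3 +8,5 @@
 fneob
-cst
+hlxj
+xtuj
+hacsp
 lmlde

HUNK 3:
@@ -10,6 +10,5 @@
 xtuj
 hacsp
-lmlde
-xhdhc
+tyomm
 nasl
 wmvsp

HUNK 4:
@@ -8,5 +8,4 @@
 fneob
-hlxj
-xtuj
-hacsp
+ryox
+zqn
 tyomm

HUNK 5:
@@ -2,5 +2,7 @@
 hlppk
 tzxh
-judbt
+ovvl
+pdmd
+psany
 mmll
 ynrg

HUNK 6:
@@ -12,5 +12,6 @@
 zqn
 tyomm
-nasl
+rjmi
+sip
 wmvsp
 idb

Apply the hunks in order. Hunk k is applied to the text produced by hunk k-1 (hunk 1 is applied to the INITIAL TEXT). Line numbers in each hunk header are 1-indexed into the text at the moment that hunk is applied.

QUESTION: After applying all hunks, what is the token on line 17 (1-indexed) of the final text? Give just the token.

Hunk 1: at line 2 remove [ecjas] add [tzxh,judbt,mmll] -> 14 lines: nif hlppk tzxh judbt mmll ynrg yck fneob cst lmlde xhdhc nasl wmvsp idb
Hunk 2: at line 8 remove [cst] add [hlxj,xtuj,hacsp] -> 16 lines: nif hlppk tzxh judbt mmll ynrg yck fneob hlxj xtuj hacsp lmlde xhdhc nasl wmvsp idb
Hunk 3: at line 10 remove [lmlde,xhdhc] add [tyomm] -> 15 lines: nif hlppk tzxh judbt mmll ynrg yck fneob hlxj xtuj hacsp tyomm nasl wmvsp idb
Hunk 4: at line 8 remove [hlxj,xtuj,hacsp] add [ryox,zqn] -> 14 lines: nif hlppk tzxh judbt mmll ynrg yck fneob ryox zqn tyomm nasl wmvsp idb
Hunk 5: at line 2 remove [judbt] add [ovvl,pdmd,psany] -> 16 lines: nif hlppk tzxh ovvl pdmd psany mmll ynrg yck fneob ryox zqn tyomm nasl wmvsp idb
Hunk 6: at line 12 remove [nasl] add [rjmi,sip] -> 17 lines: nif hlppk tzxh ovvl pdmd psany mmll ynrg yck fneob ryox zqn tyomm rjmi sip wmvsp idb
Final line 17: idb

Answer: idb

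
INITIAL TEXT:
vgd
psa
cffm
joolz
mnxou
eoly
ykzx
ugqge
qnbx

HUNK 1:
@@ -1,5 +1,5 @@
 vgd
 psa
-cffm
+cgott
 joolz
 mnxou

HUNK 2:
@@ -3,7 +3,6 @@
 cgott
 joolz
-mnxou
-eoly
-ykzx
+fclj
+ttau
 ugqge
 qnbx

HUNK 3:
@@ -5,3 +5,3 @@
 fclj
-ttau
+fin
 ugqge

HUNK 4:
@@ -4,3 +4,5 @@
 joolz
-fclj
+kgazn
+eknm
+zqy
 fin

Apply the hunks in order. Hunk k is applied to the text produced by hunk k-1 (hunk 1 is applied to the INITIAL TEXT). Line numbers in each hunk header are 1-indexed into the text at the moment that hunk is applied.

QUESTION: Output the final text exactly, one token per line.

Answer: vgd
psa
cgott
joolz
kgazn
eknm
zqy
fin
ugqge
qnbx

Derivation:
Hunk 1: at line 1 remove [cffm] add [cgott] -> 9 lines: vgd psa cgott joolz mnxou eoly ykzx ugqge qnbx
Hunk 2: at line 3 remove [mnxou,eoly,ykzx] add [fclj,ttau] -> 8 lines: vgd psa cgott joolz fclj ttau ugqge qnbx
Hunk 3: at line 5 remove [ttau] add [fin] -> 8 lines: vgd psa cgott joolz fclj fin ugqge qnbx
Hunk 4: at line 4 remove [fclj] add [kgazn,eknm,zqy] -> 10 lines: vgd psa cgott joolz kgazn eknm zqy fin ugqge qnbx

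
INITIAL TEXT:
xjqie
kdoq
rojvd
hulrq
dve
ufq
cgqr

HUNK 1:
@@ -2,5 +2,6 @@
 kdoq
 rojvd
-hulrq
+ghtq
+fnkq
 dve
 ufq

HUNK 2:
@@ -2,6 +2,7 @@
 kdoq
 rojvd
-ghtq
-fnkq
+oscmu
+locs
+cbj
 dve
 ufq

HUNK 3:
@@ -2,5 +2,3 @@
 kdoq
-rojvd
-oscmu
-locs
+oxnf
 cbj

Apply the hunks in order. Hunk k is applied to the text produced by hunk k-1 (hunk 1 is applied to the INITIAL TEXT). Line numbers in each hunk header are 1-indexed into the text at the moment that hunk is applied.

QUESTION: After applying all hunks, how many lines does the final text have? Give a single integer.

Hunk 1: at line 2 remove [hulrq] add [ghtq,fnkq] -> 8 lines: xjqie kdoq rojvd ghtq fnkq dve ufq cgqr
Hunk 2: at line 2 remove [ghtq,fnkq] add [oscmu,locs,cbj] -> 9 lines: xjqie kdoq rojvd oscmu locs cbj dve ufq cgqr
Hunk 3: at line 2 remove [rojvd,oscmu,locs] add [oxnf] -> 7 lines: xjqie kdoq oxnf cbj dve ufq cgqr
Final line count: 7

Answer: 7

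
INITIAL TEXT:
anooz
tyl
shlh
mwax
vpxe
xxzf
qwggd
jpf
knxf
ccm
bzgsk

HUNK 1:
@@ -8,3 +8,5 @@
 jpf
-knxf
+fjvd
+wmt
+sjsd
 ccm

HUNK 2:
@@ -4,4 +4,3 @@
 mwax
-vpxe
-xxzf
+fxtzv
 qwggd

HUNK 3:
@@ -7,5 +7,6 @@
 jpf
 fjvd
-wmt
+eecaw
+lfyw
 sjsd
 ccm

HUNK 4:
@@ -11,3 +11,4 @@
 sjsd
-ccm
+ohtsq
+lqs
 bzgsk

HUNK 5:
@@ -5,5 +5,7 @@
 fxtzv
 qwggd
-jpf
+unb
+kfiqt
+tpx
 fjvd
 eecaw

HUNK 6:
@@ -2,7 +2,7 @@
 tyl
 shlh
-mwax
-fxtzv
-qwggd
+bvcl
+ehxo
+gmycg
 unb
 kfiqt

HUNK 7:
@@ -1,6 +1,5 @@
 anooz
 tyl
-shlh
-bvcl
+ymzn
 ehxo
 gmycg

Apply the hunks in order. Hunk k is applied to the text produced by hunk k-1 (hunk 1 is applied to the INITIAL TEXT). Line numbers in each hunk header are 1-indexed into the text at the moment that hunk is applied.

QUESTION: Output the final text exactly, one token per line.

Hunk 1: at line 8 remove [knxf] add [fjvd,wmt,sjsd] -> 13 lines: anooz tyl shlh mwax vpxe xxzf qwggd jpf fjvd wmt sjsd ccm bzgsk
Hunk 2: at line 4 remove [vpxe,xxzf] add [fxtzv] -> 12 lines: anooz tyl shlh mwax fxtzv qwggd jpf fjvd wmt sjsd ccm bzgsk
Hunk 3: at line 7 remove [wmt] add [eecaw,lfyw] -> 13 lines: anooz tyl shlh mwax fxtzv qwggd jpf fjvd eecaw lfyw sjsd ccm bzgsk
Hunk 4: at line 11 remove [ccm] add [ohtsq,lqs] -> 14 lines: anooz tyl shlh mwax fxtzv qwggd jpf fjvd eecaw lfyw sjsd ohtsq lqs bzgsk
Hunk 5: at line 5 remove [jpf] add [unb,kfiqt,tpx] -> 16 lines: anooz tyl shlh mwax fxtzv qwggd unb kfiqt tpx fjvd eecaw lfyw sjsd ohtsq lqs bzgsk
Hunk 6: at line 2 remove [mwax,fxtzv,qwggd] add [bvcl,ehxo,gmycg] -> 16 lines: anooz tyl shlh bvcl ehxo gmycg unb kfiqt tpx fjvd eecaw lfyw sjsd ohtsq lqs bzgsk
Hunk 7: at line 1 remove [shlh,bvcl] add [ymzn] -> 15 lines: anooz tyl ymzn ehxo gmycg unb kfiqt tpx fjvd eecaw lfyw sjsd ohtsq lqs bzgsk

Answer: anooz
tyl
ymzn
ehxo
gmycg
unb
kfiqt
tpx
fjvd
eecaw
lfyw
sjsd
ohtsq
lqs
bzgsk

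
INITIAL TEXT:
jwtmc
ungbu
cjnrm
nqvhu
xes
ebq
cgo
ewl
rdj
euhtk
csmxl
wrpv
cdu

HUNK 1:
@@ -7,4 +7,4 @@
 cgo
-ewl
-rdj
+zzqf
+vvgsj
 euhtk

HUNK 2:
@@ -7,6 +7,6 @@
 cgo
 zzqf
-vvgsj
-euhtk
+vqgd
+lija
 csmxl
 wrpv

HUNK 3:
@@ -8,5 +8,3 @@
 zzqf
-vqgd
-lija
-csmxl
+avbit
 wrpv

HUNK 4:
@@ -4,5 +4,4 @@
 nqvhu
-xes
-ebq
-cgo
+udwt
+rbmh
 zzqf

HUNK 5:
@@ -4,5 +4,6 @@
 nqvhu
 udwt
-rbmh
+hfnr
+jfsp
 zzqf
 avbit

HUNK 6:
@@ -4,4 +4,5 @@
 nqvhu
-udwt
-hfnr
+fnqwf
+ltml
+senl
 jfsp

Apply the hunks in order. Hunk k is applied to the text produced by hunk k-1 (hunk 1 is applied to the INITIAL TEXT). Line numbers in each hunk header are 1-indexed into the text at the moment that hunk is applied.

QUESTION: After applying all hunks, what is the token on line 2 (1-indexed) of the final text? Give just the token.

Answer: ungbu

Derivation:
Hunk 1: at line 7 remove [ewl,rdj] add [zzqf,vvgsj] -> 13 lines: jwtmc ungbu cjnrm nqvhu xes ebq cgo zzqf vvgsj euhtk csmxl wrpv cdu
Hunk 2: at line 7 remove [vvgsj,euhtk] add [vqgd,lija] -> 13 lines: jwtmc ungbu cjnrm nqvhu xes ebq cgo zzqf vqgd lija csmxl wrpv cdu
Hunk 3: at line 8 remove [vqgd,lija,csmxl] add [avbit] -> 11 lines: jwtmc ungbu cjnrm nqvhu xes ebq cgo zzqf avbit wrpv cdu
Hunk 4: at line 4 remove [xes,ebq,cgo] add [udwt,rbmh] -> 10 lines: jwtmc ungbu cjnrm nqvhu udwt rbmh zzqf avbit wrpv cdu
Hunk 5: at line 4 remove [rbmh] add [hfnr,jfsp] -> 11 lines: jwtmc ungbu cjnrm nqvhu udwt hfnr jfsp zzqf avbit wrpv cdu
Hunk 6: at line 4 remove [udwt,hfnr] add [fnqwf,ltml,senl] -> 12 lines: jwtmc ungbu cjnrm nqvhu fnqwf ltml senl jfsp zzqf avbit wrpv cdu
Final line 2: ungbu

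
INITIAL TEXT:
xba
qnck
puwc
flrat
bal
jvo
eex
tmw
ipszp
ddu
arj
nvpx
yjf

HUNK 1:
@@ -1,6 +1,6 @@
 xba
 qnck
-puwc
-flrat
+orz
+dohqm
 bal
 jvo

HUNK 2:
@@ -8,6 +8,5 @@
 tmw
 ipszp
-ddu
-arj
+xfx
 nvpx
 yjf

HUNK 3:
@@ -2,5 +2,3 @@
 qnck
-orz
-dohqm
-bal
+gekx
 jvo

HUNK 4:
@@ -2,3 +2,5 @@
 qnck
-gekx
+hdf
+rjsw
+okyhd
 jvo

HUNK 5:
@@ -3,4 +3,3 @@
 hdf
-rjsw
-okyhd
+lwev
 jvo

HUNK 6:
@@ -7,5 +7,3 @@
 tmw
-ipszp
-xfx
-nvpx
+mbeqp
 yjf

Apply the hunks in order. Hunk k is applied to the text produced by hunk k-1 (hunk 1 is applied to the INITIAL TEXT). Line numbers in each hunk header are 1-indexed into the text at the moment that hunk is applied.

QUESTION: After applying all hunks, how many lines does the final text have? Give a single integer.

Hunk 1: at line 1 remove [puwc,flrat] add [orz,dohqm] -> 13 lines: xba qnck orz dohqm bal jvo eex tmw ipszp ddu arj nvpx yjf
Hunk 2: at line 8 remove [ddu,arj] add [xfx] -> 12 lines: xba qnck orz dohqm bal jvo eex tmw ipszp xfx nvpx yjf
Hunk 3: at line 2 remove [orz,dohqm,bal] add [gekx] -> 10 lines: xba qnck gekx jvo eex tmw ipszp xfx nvpx yjf
Hunk 4: at line 2 remove [gekx] add [hdf,rjsw,okyhd] -> 12 lines: xba qnck hdf rjsw okyhd jvo eex tmw ipszp xfx nvpx yjf
Hunk 5: at line 3 remove [rjsw,okyhd] add [lwev] -> 11 lines: xba qnck hdf lwev jvo eex tmw ipszp xfx nvpx yjf
Hunk 6: at line 7 remove [ipszp,xfx,nvpx] add [mbeqp] -> 9 lines: xba qnck hdf lwev jvo eex tmw mbeqp yjf
Final line count: 9

Answer: 9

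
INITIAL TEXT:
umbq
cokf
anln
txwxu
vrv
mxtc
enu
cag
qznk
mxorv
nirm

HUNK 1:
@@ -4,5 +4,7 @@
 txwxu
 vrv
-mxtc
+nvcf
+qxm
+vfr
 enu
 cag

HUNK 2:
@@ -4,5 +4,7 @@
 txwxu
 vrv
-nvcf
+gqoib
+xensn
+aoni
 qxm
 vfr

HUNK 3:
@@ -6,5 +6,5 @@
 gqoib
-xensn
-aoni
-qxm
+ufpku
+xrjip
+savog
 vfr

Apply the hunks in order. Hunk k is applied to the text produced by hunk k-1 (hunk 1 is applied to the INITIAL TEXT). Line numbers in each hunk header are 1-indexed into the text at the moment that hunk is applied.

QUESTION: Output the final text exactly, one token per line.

Answer: umbq
cokf
anln
txwxu
vrv
gqoib
ufpku
xrjip
savog
vfr
enu
cag
qznk
mxorv
nirm

Derivation:
Hunk 1: at line 4 remove [mxtc] add [nvcf,qxm,vfr] -> 13 lines: umbq cokf anln txwxu vrv nvcf qxm vfr enu cag qznk mxorv nirm
Hunk 2: at line 4 remove [nvcf] add [gqoib,xensn,aoni] -> 15 lines: umbq cokf anln txwxu vrv gqoib xensn aoni qxm vfr enu cag qznk mxorv nirm
Hunk 3: at line 6 remove [xensn,aoni,qxm] add [ufpku,xrjip,savog] -> 15 lines: umbq cokf anln txwxu vrv gqoib ufpku xrjip savog vfr enu cag qznk mxorv nirm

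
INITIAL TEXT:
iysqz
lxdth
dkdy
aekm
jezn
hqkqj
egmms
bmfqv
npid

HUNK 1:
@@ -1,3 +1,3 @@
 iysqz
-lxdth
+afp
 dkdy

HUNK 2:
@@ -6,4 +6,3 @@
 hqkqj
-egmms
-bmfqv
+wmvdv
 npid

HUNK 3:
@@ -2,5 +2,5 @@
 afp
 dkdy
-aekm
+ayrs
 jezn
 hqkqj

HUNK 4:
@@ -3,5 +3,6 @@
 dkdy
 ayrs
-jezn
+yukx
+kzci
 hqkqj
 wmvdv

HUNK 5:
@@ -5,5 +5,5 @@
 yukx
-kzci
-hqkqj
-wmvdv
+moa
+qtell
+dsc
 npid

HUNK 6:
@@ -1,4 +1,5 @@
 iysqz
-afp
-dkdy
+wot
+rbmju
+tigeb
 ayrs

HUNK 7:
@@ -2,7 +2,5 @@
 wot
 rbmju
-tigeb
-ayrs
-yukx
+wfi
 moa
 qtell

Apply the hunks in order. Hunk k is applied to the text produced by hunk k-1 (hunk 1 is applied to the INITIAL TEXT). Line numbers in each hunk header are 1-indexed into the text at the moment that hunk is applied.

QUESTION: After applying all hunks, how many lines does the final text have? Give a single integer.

Hunk 1: at line 1 remove [lxdth] add [afp] -> 9 lines: iysqz afp dkdy aekm jezn hqkqj egmms bmfqv npid
Hunk 2: at line 6 remove [egmms,bmfqv] add [wmvdv] -> 8 lines: iysqz afp dkdy aekm jezn hqkqj wmvdv npid
Hunk 3: at line 2 remove [aekm] add [ayrs] -> 8 lines: iysqz afp dkdy ayrs jezn hqkqj wmvdv npid
Hunk 4: at line 3 remove [jezn] add [yukx,kzci] -> 9 lines: iysqz afp dkdy ayrs yukx kzci hqkqj wmvdv npid
Hunk 5: at line 5 remove [kzci,hqkqj,wmvdv] add [moa,qtell,dsc] -> 9 lines: iysqz afp dkdy ayrs yukx moa qtell dsc npid
Hunk 6: at line 1 remove [afp,dkdy] add [wot,rbmju,tigeb] -> 10 lines: iysqz wot rbmju tigeb ayrs yukx moa qtell dsc npid
Hunk 7: at line 2 remove [tigeb,ayrs,yukx] add [wfi] -> 8 lines: iysqz wot rbmju wfi moa qtell dsc npid
Final line count: 8

Answer: 8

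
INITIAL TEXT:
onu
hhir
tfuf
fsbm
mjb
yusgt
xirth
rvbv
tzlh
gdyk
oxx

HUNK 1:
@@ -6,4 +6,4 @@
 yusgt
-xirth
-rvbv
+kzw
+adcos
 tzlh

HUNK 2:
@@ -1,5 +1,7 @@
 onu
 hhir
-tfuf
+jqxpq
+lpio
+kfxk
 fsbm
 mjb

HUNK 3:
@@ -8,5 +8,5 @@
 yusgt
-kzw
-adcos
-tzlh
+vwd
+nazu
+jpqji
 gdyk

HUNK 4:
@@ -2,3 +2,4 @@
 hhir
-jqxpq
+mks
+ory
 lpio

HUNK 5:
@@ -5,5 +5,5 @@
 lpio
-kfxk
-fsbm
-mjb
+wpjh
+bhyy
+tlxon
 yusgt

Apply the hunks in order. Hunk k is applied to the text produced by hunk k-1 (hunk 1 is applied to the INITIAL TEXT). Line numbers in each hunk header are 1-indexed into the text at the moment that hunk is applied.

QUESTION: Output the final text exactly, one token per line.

Answer: onu
hhir
mks
ory
lpio
wpjh
bhyy
tlxon
yusgt
vwd
nazu
jpqji
gdyk
oxx

Derivation:
Hunk 1: at line 6 remove [xirth,rvbv] add [kzw,adcos] -> 11 lines: onu hhir tfuf fsbm mjb yusgt kzw adcos tzlh gdyk oxx
Hunk 2: at line 1 remove [tfuf] add [jqxpq,lpio,kfxk] -> 13 lines: onu hhir jqxpq lpio kfxk fsbm mjb yusgt kzw adcos tzlh gdyk oxx
Hunk 3: at line 8 remove [kzw,adcos,tzlh] add [vwd,nazu,jpqji] -> 13 lines: onu hhir jqxpq lpio kfxk fsbm mjb yusgt vwd nazu jpqji gdyk oxx
Hunk 4: at line 2 remove [jqxpq] add [mks,ory] -> 14 lines: onu hhir mks ory lpio kfxk fsbm mjb yusgt vwd nazu jpqji gdyk oxx
Hunk 5: at line 5 remove [kfxk,fsbm,mjb] add [wpjh,bhyy,tlxon] -> 14 lines: onu hhir mks ory lpio wpjh bhyy tlxon yusgt vwd nazu jpqji gdyk oxx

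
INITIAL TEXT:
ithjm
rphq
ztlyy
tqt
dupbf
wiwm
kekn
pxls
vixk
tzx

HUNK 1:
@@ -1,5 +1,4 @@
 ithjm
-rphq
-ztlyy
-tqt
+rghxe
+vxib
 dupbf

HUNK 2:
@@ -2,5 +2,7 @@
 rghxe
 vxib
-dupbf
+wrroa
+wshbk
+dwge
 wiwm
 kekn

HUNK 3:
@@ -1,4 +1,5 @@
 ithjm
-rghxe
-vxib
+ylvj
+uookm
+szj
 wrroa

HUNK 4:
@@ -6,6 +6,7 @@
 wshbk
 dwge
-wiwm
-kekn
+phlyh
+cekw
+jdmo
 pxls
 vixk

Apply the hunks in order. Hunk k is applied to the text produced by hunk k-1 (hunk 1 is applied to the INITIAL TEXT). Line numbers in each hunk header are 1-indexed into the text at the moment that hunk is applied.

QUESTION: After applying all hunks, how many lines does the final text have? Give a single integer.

Answer: 13

Derivation:
Hunk 1: at line 1 remove [rphq,ztlyy,tqt] add [rghxe,vxib] -> 9 lines: ithjm rghxe vxib dupbf wiwm kekn pxls vixk tzx
Hunk 2: at line 2 remove [dupbf] add [wrroa,wshbk,dwge] -> 11 lines: ithjm rghxe vxib wrroa wshbk dwge wiwm kekn pxls vixk tzx
Hunk 3: at line 1 remove [rghxe,vxib] add [ylvj,uookm,szj] -> 12 lines: ithjm ylvj uookm szj wrroa wshbk dwge wiwm kekn pxls vixk tzx
Hunk 4: at line 6 remove [wiwm,kekn] add [phlyh,cekw,jdmo] -> 13 lines: ithjm ylvj uookm szj wrroa wshbk dwge phlyh cekw jdmo pxls vixk tzx
Final line count: 13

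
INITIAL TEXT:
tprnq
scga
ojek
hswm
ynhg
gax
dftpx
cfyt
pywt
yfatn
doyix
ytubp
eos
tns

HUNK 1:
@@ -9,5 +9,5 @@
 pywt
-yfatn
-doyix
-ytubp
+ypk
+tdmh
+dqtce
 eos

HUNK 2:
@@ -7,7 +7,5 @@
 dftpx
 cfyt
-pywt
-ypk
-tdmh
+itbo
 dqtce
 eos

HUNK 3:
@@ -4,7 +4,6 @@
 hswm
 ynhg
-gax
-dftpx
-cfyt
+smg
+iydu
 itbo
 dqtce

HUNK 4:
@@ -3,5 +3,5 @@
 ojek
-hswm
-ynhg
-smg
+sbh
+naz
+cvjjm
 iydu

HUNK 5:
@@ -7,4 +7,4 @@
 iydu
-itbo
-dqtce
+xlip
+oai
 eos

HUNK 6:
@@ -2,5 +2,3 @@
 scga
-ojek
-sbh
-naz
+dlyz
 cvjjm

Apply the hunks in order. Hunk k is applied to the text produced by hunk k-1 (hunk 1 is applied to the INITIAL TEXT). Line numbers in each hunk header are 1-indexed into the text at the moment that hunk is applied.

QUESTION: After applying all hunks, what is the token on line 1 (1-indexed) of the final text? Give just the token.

Hunk 1: at line 9 remove [yfatn,doyix,ytubp] add [ypk,tdmh,dqtce] -> 14 lines: tprnq scga ojek hswm ynhg gax dftpx cfyt pywt ypk tdmh dqtce eos tns
Hunk 2: at line 7 remove [pywt,ypk,tdmh] add [itbo] -> 12 lines: tprnq scga ojek hswm ynhg gax dftpx cfyt itbo dqtce eos tns
Hunk 3: at line 4 remove [gax,dftpx,cfyt] add [smg,iydu] -> 11 lines: tprnq scga ojek hswm ynhg smg iydu itbo dqtce eos tns
Hunk 4: at line 3 remove [hswm,ynhg,smg] add [sbh,naz,cvjjm] -> 11 lines: tprnq scga ojek sbh naz cvjjm iydu itbo dqtce eos tns
Hunk 5: at line 7 remove [itbo,dqtce] add [xlip,oai] -> 11 lines: tprnq scga ojek sbh naz cvjjm iydu xlip oai eos tns
Hunk 6: at line 2 remove [ojek,sbh,naz] add [dlyz] -> 9 lines: tprnq scga dlyz cvjjm iydu xlip oai eos tns
Final line 1: tprnq

Answer: tprnq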